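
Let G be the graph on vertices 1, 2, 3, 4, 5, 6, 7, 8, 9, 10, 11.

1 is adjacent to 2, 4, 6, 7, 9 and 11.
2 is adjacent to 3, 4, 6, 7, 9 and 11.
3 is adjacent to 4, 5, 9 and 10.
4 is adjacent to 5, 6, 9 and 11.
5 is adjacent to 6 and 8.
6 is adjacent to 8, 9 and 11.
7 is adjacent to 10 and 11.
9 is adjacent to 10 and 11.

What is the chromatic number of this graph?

6

1, 2, 4, 6, 9, 11 form a clique, so at least 6 colors are needed.
A valid assignment using 6 colors: 1=f, 2=b, 3=d, 4=a, 5=b, 6=d, 7=a, 8=a, 9=c, 10=b, 11=e. Each edge has distinct colors on its endpoints.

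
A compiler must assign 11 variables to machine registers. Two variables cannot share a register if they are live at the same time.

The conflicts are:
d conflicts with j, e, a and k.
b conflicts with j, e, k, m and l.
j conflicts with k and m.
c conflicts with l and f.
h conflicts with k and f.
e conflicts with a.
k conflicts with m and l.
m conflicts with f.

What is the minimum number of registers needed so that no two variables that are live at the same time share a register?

b, j, k, m all conflict with each other, so at least 4 registers are needed.
4 registers suffice: register 1 → {e, k, f}; register 2 → {d, b, c, h}; register 3 → {j, a, l}; register 4 → {m}. No two conflicting variables share a register.

4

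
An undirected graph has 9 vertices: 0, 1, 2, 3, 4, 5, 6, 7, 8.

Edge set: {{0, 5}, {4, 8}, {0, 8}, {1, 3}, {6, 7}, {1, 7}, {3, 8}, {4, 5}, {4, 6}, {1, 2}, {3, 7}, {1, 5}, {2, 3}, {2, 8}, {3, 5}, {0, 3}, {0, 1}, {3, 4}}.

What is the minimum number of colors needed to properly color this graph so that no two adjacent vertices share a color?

0, 1, 3, 5 form a clique, so at least 4 colors are needed.
4 colors suffice: color a → {3, 6}; color b → {1, 4}; color c → {5, 7, 8}; color d → {0, 2}. Each edge has distinct colors on its endpoints.

4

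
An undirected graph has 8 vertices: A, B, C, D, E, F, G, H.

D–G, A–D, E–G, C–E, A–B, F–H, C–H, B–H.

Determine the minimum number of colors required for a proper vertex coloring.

3

The cycle H-B-A-D-G-E-C-H has odd length 7, so it cannot be 2-colored; at least 3 colors are needed.
3 colors suffice: color 1 → {D, E, H}; color 2 → {B, C, F, G}; color 3 → {A}. Every edge joins two different colors.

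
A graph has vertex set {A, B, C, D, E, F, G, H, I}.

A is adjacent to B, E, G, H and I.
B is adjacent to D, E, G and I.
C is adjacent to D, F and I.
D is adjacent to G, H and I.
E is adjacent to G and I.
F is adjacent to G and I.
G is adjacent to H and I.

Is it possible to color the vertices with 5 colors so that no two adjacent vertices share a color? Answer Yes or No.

Yes

The chromatic number is 5. A, B, E, G, I are pairwise adjacent (a clique of size 5), so at least 5 colors are needed.
5 colors suffice: color red → {C, G}; color blue → {H, I}; color green → {A, D, F}; color yellow → {B}; color purple → {E}.
That is already a proper 5-coloring.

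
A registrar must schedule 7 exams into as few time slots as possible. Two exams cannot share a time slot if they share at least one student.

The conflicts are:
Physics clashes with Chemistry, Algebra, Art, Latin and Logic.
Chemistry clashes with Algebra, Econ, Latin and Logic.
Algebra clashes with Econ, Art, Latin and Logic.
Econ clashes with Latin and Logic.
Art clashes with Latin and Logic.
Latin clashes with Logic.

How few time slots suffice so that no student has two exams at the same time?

5

Physics, Chemistry, Algebra, Latin, Logic are mutually in conflict, so at least 5 time slots are needed.
5 time slots suffice: time slot 1 → {Algebra}; time slot 2 → {Logic}; time slot 3 → {Latin}; time slot 4 → {Physics, Econ}; time slot 5 → {Chemistry, Art}. Every pair that conflicts lands in different time slots.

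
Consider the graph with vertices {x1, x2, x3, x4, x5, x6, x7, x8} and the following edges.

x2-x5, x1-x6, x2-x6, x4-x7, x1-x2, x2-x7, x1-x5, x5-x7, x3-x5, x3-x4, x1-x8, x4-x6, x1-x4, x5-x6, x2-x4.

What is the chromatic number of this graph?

x1, x2, x4, x6 are pairwise adjacent (a clique of size 4), so at least 4 colors are needed.
4 colors suffice: x1=blue, x2=green, x3=blue, x4=red, x5=red, x6=yellow, x7=blue, x8=red. No two adjacent vertices share a color.

4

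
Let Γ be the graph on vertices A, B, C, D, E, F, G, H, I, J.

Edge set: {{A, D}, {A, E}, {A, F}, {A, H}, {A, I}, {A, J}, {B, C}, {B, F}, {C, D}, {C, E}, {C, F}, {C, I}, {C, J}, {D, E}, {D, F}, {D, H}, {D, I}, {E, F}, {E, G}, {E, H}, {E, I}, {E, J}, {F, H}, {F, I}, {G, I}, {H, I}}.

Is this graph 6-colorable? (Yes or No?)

Yes

The chromatic number is 6. A, D, E, F, H, I are mutually adjacent (a clique of size 6), so at least 6 colors are needed.
A valid assignment using 6 colors: A=4, B=1, C=4, D=5, E=1, F=2, G=2, H=6, I=3, J=2.
That is already a proper 6-coloring.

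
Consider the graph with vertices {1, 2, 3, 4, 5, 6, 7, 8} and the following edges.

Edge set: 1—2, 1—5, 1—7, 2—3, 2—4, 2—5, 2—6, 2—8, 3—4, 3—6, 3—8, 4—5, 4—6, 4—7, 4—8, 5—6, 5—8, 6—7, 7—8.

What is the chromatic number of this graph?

2, 4, 5, 8 form a clique, so at least 4 colors are needed.
A valid assignment using 4 colors: 1=b, 2=a, 3=c, 4=b, 5=c, 6=d, 7=a, 8=d. Every edge joins two different colors.

4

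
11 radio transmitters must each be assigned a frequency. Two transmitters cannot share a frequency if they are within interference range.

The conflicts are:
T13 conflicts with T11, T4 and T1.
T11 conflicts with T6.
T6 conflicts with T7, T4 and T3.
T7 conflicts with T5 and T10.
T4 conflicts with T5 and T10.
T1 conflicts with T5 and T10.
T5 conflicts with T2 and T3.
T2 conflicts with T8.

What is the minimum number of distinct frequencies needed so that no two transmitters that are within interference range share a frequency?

2

T13 and T1 conflict, so at least 2 frequencies are needed.
2 frequencies suffice: frequency 1 → {T13, T6, T5, T10, T8}; frequency 2 → {T11, T7, T4, T1, T2, T3}. No two conflicting transmitters share a frequency.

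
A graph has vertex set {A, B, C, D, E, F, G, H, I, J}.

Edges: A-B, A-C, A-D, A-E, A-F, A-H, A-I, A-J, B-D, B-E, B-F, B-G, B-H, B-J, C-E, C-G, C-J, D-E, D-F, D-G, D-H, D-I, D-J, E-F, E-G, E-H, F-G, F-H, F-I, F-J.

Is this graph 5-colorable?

A, B, D, E, F, H are mutually adjacent (a clique of size 6), so at least 6 colors are needed.
So 5 colors are not enough.

No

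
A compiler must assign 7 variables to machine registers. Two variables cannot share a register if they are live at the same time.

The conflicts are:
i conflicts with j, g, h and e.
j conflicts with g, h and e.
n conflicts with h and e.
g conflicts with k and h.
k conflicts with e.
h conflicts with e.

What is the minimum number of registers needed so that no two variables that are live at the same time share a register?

4

i, j, g, h all conflict with each other, so at least 4 registers are needed.
4 registers suffice: register 1 → {g, e}; register 2 → {k, h}; register 3 → {i, n}; register 4 → {j}. No two conflicting variables share a register.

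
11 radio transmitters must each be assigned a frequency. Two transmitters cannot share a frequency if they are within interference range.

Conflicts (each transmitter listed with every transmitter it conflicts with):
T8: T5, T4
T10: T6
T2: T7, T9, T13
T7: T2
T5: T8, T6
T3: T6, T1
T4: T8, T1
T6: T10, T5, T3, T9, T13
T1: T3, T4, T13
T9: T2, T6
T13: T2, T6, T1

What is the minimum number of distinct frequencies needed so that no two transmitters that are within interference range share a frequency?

2

T2 and T9 conflict, so at least 2 frequencies are needed.
2 frequencies suffice: T8=1, T10=2, T2=1, T7=2, T5=2, T3=2, T4=2, T6=1, T1=1, T9=2, T13=2. Every pair that conflicts lands in different frequencies.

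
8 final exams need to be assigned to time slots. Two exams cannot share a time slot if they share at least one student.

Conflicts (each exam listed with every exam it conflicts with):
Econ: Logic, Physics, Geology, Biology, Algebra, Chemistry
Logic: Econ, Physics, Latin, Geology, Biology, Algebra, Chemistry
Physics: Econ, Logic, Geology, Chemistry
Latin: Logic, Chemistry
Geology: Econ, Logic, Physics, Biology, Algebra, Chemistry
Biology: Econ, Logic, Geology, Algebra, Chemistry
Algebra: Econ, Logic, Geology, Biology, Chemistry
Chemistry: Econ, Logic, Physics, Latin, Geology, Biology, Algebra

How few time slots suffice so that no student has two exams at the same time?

Econ, Logic, Geology, Biology, Algebra, Chemistry all conflict with each other, so at least 6 time slots are needed.
6 time slots suffice: time slot 1 → {Logic}; time slot 2 → {Chemistry}; time slot 3 → {Econ, Latin}; time slot 4 → {Geology}; time slot 5 → {Physics, Biology}; time slot 6 → {Algebra}. No two conflicting exams share a time slot.

6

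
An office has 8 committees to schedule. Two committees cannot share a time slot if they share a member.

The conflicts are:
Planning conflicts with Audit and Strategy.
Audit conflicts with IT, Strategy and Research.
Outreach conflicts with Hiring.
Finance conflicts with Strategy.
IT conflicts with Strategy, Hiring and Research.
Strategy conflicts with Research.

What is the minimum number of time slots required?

Audit, IT, Strategy, Research are mutually in conflict, so at least 4 time slots are needed.
4 time slots suffice: Planning=3, Audit=2, Outreach=2, Finance=2, IT=3, Strategy=1, Hiring=1, Research=4. Every pair that conflicts lands in different time slots.

4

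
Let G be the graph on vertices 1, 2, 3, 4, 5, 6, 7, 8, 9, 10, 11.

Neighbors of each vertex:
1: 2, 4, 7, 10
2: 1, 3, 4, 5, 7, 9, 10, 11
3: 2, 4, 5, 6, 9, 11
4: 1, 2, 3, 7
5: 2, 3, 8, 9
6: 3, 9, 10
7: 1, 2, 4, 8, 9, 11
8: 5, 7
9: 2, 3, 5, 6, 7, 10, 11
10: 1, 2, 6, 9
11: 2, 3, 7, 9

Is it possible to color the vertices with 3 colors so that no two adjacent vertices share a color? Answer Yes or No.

No

2, 3, 5, 9 are pairwise adjacent (a clique of size 4), so at least 4 colors are needed.
So 3 colors are not enough.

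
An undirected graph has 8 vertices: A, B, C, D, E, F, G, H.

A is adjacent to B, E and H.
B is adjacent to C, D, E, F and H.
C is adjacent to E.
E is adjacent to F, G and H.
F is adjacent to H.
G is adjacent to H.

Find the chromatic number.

A, B, E, H are pairwise adjacent (a clique of size 4), so at least 4 colors are needed.
One proper 4-coloring: A=4, B=2, C=3, D=1, E=1, F=4, G=2, H=3. Every edge joins two different colors.

4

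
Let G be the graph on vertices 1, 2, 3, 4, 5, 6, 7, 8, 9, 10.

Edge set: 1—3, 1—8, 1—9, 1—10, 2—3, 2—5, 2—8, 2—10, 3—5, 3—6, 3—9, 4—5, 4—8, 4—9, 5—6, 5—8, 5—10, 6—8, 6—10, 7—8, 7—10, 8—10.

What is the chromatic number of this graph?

4

5, 6, 8, 10 form a clique, so at least 4 colors are needed.
4 colors suffice: color a → {3, 8}; color b → {1, 5, 7}; color c → {9, 10}; color d → {2, 4, 6}. Every edge joins two different colors.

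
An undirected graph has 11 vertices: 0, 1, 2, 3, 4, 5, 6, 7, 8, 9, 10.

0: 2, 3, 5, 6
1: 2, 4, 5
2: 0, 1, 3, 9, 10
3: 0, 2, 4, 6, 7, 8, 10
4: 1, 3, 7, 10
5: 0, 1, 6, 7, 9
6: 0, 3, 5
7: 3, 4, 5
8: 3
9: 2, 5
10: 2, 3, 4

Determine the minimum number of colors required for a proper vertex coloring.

3

0, 2, 3 form a triangle, so at least 3 colors are needed.
3 colors suffice: color red → {3, 5}; color blue → {2, 4, 6, 8}; color green → {0, 1, 7, 9, 10}. Every edge joins two different colors.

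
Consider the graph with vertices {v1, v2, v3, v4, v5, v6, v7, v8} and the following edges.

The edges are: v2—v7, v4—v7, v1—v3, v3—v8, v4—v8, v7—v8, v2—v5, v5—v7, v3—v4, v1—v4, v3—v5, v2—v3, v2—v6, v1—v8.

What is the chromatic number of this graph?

4

v1, v3, v4, v8 form a clique, so at least 4 colors are needed.
4 colors suffice: color 1 → {v3, v6, v7}; color 2 → {v2, v4}; color 3 → {v5, v8}; color 4 → {v1}. Each edge has distinct colors on its endpoints.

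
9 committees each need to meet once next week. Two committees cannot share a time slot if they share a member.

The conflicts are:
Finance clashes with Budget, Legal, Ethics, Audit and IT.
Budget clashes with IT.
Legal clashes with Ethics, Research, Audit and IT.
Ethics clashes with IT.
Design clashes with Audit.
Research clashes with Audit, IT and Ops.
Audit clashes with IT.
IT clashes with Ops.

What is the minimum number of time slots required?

4

Legal, Research, Audit, IT all conflict with each other, so at least 4 time slots are needed.
4 time slots suffice: time slot 1 → {Design, IT}; time slot 2 → {Budget, Legal, Ops}; time slot 3 → {Ethics, Audit}; time slot 4 → {Finance, Research}. Every pair that conflicts lands in different time slots.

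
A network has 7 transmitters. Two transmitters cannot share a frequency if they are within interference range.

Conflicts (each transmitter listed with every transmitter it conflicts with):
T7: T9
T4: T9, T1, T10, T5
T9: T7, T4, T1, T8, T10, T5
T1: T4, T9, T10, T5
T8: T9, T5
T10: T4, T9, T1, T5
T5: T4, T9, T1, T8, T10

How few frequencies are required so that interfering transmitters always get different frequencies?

T4, T9, T1, T10, T5 are mutually in conflict, so at least 5 frequencies are needed.
5 frequencies suffice: frequency 1 → {T9}; frequency 2 → {T7, T5}; frequency 3 → {T1, T8}; frequency 4 → {T10}; frequency 5 → {T4}. No two conflicting transmitters share a frequency.

5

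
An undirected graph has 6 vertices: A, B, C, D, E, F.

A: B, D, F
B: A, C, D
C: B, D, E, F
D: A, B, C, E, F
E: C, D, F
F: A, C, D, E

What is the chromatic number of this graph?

4

C, D, E, F form a clique, so at least 4 colors are needed.
4 colors suffice: A=green, B=blue, C=green, D=red, E=yellow, F=blue. Every edge joins two different colors.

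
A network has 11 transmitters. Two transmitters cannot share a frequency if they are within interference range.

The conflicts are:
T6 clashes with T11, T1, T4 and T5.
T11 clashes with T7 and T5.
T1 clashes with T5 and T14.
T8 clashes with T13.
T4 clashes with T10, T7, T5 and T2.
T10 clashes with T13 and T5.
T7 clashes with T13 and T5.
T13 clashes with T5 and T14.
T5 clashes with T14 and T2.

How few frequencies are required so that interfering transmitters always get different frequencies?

T6, T11, T5 all conflict with each other, so at least 3 frequencies are needed.
3 frequencies suffice: frequency 1 → {T8, T5}; frequency 2 → {T11, T1, T4, T13}; frequency 3 → {T6, T10, T7, T14, T2}. No two conflicting transmitters share a frequency.

3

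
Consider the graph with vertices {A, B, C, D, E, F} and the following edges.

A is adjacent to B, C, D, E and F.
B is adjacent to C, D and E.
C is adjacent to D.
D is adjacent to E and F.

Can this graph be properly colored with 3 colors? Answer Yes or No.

A, B, D, E form a clique, so at least 4 colors are needed.
So 3 colors are not enough.

No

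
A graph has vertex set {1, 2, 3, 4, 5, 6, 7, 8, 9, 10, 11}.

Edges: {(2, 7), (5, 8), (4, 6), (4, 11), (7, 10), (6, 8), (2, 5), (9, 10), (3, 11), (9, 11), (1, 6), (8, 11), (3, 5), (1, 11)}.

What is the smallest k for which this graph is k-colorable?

3

The cycle 9-11-8-5-2-7-10-9 has odd length 7, so it cannot be 2-colored; at least 3 colors are needed.
A valid assignment using 3 colors: 1=blue, 2=blue, 3=blue, 4=blue, 5=red, 6=red, 7=red, 8=blue, 9=green, 10=blue, 11=red. Each edge has distinct colors on its endpoints.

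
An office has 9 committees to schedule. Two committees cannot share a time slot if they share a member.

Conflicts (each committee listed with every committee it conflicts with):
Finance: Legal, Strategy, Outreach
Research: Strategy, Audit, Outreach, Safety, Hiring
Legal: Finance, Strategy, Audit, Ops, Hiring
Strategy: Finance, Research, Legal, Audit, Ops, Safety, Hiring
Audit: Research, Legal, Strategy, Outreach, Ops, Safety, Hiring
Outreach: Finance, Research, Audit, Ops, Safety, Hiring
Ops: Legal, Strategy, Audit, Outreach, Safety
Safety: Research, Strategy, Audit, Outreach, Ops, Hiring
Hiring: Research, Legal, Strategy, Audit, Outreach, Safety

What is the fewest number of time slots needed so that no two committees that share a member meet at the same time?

Research, Strategy, Audit, Safety, Hiring pairwise conflict, so at least 5 time slots are needed.
5 time slots suffice: Finance=1, Research=5, Legal=4, Strategy=2, Audit=1, Outreach=2, Ops=3, Safety=4, Hiring=3. Every pair that conflicts lands in different time slots.

5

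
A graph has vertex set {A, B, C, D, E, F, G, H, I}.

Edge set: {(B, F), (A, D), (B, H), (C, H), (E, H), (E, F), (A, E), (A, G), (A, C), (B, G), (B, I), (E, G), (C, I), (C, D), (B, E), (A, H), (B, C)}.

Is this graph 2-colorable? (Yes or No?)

A, E, H are mutually adjacent, so at least 3 colors are needed.
So 2 colors are not enough.

No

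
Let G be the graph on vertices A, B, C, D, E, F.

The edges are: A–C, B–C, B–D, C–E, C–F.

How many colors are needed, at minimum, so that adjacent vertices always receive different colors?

2

C and F are adjacent, so at least 2 colors are needed.
2 colors suffice: A=2, B=2, C=1, D=1, E=2, F=2. Every edge joins two different colors.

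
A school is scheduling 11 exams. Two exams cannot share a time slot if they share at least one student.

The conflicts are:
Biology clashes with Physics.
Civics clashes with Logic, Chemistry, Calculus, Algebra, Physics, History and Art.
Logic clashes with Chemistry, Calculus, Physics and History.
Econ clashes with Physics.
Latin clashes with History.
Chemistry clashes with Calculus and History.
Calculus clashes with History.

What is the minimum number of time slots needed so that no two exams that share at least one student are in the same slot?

5

Civics, Logic, Chemistry, Calculus, History all conflict with each other, so at least 5 time slots are needed.
5 time slots suffice: time slot 1 → {Biology, Civics, Econ, Latin}; time slot 2 → {Algebra, Physics, History, Art}; time slot 3 → {Logic}; time slot 4 → {Calculus}; time slot 5 → {Chemistry}. No two conflicting exams share a time slot.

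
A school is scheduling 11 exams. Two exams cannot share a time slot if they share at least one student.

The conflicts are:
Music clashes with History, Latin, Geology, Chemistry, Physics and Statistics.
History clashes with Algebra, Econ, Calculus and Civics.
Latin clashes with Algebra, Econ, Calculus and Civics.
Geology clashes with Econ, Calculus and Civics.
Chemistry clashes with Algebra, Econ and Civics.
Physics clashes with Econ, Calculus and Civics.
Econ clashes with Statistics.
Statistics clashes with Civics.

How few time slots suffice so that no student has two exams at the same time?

2

History and Algebra conflict, so at least 2 time slots are needed.
2 time slots suffice: Music=1, History=2, Latin=2, Geology=2, Chemistry=2, Physics=2, Algebra=1, Econ=1, Calculus=1, Statistics=2, Civics=1. Every pair that conflicts lands in different time slots.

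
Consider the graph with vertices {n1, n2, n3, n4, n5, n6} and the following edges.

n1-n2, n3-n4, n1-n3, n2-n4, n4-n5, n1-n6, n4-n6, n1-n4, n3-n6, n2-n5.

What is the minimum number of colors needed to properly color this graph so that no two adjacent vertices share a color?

n1, n3, n4, n6 are mutually adjacent (a clique of size 4), so at least 4 colors are needed.
4 colors suffice: n1=blue, n2=green, n3=yellow, n4=red, n5=blue, n6=green. No two adjacent vertices share a color.

4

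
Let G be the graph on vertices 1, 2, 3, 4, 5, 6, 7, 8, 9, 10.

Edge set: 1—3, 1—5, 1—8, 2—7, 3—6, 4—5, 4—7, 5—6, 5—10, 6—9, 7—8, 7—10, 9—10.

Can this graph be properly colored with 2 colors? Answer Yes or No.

The cycle 4-7-8-1-5-4 has odd length 5, so it cannot be 2-colored; at least 3 colors are needed.
So 2 colors are not enough.

No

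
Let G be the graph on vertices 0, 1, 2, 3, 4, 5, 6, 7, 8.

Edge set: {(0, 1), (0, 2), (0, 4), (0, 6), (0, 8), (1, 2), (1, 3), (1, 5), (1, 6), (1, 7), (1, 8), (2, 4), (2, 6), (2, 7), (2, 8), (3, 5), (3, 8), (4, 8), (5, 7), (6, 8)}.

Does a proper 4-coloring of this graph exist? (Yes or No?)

0, 1, 2, 6, 8 form a clique, so at least 5 colors are needed.
So 4 colors are not enough.

No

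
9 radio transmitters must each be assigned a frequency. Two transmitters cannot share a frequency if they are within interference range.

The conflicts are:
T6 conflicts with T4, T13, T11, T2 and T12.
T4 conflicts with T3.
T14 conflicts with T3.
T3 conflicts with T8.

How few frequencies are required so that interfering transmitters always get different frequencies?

2

T4 and T3 conflict, so at least 2 frequencies are needed.
A valid assignment using 2 frequencies: T6=1, T4=2, T13=2, T11=2, T2=2, T14=2, T3=1, T8=2, T12=2. Every pair that conflicts lands in different frequencies.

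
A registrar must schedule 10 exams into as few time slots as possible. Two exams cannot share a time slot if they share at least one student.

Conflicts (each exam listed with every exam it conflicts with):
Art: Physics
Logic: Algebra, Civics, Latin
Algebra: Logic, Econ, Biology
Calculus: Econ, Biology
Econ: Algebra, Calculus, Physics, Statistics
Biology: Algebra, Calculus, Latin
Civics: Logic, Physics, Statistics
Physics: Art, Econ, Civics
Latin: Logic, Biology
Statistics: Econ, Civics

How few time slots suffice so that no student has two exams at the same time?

3

The cycle Statistics-Econ-Algebra-Logic-Civics-Statistics has odd length 5, so it cannot be 2-colored; at least 3 time slots are needed.
3 time slots suffice: time slot 1 → {Art, Logic, Econ, Biology}; time slot 2 → {Algebra, Calculus, Physics, Latin, Statistics}; time slot 3 → {Civics}. Every pair that conflicts lands in different time slots.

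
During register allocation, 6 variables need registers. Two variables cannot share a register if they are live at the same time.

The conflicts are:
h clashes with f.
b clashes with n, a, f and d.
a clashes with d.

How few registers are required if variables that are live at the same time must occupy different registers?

b, a, d pairwise conflict, so at least 3 registers are needed.
Using 3 registers: h=1, b=1, n=2, a=2, f=2, d=3. No two conflicting variables share a register.

3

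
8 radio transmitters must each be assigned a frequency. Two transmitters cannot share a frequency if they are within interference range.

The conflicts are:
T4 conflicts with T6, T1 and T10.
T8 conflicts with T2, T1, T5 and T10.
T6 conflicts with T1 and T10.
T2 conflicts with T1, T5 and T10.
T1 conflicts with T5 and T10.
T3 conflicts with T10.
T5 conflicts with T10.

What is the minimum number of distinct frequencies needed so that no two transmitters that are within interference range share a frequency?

5

T8, T2, T1, T5, T10 all conflict with each other, so at least 5 frequencies are needed.
5 frequencies suffice: T4=4, T8=3, T6=3, T2=5, T1=2, T3=2, T5=4, T10=1. Every pair that conflicts lands in different frequencies.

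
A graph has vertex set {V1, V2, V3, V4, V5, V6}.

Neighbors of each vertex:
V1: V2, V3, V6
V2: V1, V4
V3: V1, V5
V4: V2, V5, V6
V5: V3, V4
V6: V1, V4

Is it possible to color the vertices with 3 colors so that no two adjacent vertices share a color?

Yes

The chromatic number is 3. The cycle V6-V1-V3-V5-V4-V6 has odd length 5, so it cannot be 2-colored; at least 3 colors are needed.
3 colors suffice: color 1 → {V1, V4}; color 2 → {V2, V3, V6}; color 3 → {V5}.
That is already a proper 3-coloring.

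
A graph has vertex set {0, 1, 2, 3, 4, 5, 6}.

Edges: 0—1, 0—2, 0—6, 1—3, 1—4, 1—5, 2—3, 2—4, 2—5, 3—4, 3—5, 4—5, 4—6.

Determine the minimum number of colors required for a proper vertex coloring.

2, 3, 4, 5 form a clique, so at least 4 colors are needed.
4 colors suffice: color a → {0, 4}; color b → {1, 2, 6}; color c → {3}; color d → {5}. No two adjacent vertices share a color.

4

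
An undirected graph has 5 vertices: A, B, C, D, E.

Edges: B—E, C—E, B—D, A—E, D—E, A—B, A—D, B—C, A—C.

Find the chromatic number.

A, B, D, E are mutually adjacent (a clique of size 4), so at least 4 colors are needed.
4 colors suffice: color red → {E}; color blue → {A}; color green → {B}; color yellow → {C, D}. No two adjacent vertices share a color.

4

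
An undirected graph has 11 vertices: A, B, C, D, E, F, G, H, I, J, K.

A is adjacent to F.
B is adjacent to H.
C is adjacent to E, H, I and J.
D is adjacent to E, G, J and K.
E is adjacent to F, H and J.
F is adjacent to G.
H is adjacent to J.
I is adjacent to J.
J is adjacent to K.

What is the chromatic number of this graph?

C, E, H, J form a clique, so at least 4 colors are needed.
4 colors suffice: color 1 → {B, F, J}; color 2 → {A, E, G, I, K}; color 3 → {C, D}; color 4 → {H}. Every edge joins two different colors.

4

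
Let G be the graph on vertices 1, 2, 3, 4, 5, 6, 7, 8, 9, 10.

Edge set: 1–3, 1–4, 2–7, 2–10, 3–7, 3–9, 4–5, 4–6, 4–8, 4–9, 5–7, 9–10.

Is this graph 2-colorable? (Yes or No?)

The cycle 2-10-9-3-7-2 has odd length 5, so it cannot be 2-colored; at least 3 colors are needed.
So 2 colors are not enough.

No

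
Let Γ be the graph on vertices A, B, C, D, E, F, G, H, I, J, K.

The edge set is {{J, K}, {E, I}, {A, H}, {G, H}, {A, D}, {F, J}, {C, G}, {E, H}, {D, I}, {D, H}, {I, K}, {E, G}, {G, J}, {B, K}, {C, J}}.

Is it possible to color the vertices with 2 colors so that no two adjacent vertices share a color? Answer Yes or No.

C, G, J form a triangle, so at least 3 colors are needed.
So 2 colors are not enough.

No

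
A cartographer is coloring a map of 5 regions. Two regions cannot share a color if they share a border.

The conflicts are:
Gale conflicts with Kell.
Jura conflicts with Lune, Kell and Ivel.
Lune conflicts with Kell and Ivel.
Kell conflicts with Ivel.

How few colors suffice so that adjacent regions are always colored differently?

Jura, Lune, Kell, Ivel are mutually in conflict, so at least 4 colors are needed.
4 colors suffice: Gale=2, Jura=3, Lune=2, Kell=1, Ivel=4. Every pair that conflicts lands in different colors.

4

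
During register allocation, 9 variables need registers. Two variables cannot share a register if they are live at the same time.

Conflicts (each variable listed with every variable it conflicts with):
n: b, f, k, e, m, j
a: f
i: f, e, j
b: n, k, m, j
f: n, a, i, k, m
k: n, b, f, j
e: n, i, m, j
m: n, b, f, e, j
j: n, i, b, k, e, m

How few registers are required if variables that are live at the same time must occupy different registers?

4

n, b, k, j all conflict with each other, so at least 4 registers are needed.
A valid assignment using 4 registers: n=2, a=2, i=2, b=4, f=1, k=3, e=4, m=3, j=1. Each listed conflict is separated.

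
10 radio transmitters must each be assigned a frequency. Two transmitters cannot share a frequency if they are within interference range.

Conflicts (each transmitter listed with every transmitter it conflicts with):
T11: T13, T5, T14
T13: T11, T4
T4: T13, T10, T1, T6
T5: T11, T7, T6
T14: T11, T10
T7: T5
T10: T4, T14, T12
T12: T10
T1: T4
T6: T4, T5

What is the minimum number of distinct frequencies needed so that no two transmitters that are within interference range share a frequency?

3

The cycle T13-T4-T10-T14-T11-T13 has odd length 5, so it cannot be 2-colored; at least 3 frequencies are needed.
Using 3 frequencies: T11=2, T13=3, T4=1, T5=1, T14=1, T7=2, T10=2, T12=1, T1=2, T6=2. No two conflicting transmitters share a frequency.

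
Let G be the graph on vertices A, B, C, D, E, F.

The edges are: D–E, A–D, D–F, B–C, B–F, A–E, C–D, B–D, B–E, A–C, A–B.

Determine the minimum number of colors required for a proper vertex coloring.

A, B, D, E form a clique, so at least 4 colors are needed.
4 colors suffice: color red → {D}; color blue → {B}; color green → {A, F}; color yellow → {C, E}. Every edge joins two different colors.

4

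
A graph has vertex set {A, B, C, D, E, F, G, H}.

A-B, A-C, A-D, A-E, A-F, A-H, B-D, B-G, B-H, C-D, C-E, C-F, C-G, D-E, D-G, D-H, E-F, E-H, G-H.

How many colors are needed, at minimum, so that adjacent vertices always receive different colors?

4

B, D, G, H are pairwise adjacent (a clique of size 4), so at least 4 colors are needed.
A valid assignment using 4 colors: A=2, B=4, C=3, D=1, E=4, F=1, G=2, H=3. Each edge has distinct colors on its endpoints.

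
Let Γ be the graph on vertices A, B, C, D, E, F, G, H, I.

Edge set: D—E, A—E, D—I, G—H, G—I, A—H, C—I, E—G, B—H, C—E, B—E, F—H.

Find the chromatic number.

F and H are adjacent, so at least 2 colors are needed.
A valid assignment using 2 colors: A=2, B=2, C=2, D=2, E=1, F=2, G=2, H=1, I=1. No two adjacent vertices share a color.

2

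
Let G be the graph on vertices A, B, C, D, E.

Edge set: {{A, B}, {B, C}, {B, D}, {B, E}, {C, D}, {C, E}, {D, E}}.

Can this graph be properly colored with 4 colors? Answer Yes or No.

Yes

The chromatic number is 4. B, C, D, E form a clique, so at least 4 colors are needed.
One proper 4-coloring: A=2, B=1, C=2, D=3, E=4.
That is already a proper 4-coloring.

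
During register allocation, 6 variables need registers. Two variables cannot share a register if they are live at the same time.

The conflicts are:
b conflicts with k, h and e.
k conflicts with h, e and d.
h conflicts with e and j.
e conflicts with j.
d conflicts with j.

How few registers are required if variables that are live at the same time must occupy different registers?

b, k, h, e are mutually in conflict, so at least 4 registers are needed.
4 registers suffice: register 1 → {k, j}; register 2 → {h, d}; register 3 → {e}; register 4 → {b}. Each listed conflict is separated.

4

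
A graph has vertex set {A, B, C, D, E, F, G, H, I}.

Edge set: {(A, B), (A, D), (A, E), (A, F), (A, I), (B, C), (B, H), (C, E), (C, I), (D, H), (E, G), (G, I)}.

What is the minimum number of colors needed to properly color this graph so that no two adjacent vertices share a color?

D and H are adjacent, so at least 2 colors are needed.
2 colors suffice: A=red, B=blue, C=red, D=blue, E=blue, F=blue, G=red, H=red, I=blue. No two adjacent vertices share a color.

2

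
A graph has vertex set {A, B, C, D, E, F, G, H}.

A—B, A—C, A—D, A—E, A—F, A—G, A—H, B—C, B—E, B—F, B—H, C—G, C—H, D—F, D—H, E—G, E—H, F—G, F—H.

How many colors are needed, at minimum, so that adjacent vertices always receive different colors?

A, B, E, H form a clique, so at least 4 colors are needed.
A valid assignment using 4 colors: A=1, B=3, C=4, D=3, E=4, F=4, G=2, H=2. Each edge has distinct colors on its endpoints.

4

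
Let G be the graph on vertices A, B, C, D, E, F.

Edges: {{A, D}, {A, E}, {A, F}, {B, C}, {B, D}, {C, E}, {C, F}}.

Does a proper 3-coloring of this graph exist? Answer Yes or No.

The chromatic number is 3. The cycle D-A-F-C-B-D has odd length 5, so it cannot be 2-colored; at least 3 colors are needed.
A valid assignment using 3 colors: A=red, B=green, C=red, D=blue, E=blue, F=blue.
That is already a proper 3-coloring.

Yes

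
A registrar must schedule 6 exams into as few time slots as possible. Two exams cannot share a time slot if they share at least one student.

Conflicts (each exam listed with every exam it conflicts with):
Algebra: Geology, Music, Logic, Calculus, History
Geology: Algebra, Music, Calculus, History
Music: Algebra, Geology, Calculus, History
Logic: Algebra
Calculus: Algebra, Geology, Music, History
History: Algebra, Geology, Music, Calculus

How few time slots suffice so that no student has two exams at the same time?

5

Algebra, Geology, Music, Calculus, History are mutually in conflict, so at least 5 time slots are needed.
A valid assignment using 5 time slots: Algebra=1, Geology=4, Music=3, Logic=2, Calculus=2, History=5. Each listed conflict is separated.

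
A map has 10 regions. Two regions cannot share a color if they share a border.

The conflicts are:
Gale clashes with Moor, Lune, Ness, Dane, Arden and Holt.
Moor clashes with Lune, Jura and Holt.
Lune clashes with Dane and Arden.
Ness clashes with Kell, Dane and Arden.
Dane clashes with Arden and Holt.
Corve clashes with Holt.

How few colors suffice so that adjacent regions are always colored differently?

Gale, Ness, Dane, Arden pairwise conflict, so at least 4 colors are needed.
4 colors suffice: color 1 → {Gale, Jura, Kell, Corve}; color 2 → {Moor, Dane}; color 3 → {Lune, Ness, Holt}; color 4 → {Arden}. Every pair that conflicts lands in different colors.

4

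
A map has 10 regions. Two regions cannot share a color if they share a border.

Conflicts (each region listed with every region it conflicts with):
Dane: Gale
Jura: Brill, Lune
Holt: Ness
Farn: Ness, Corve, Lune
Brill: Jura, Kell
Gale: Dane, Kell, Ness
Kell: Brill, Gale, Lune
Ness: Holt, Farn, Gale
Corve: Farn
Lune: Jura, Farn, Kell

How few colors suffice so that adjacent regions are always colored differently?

3

The cycle Gale-Ness-Farn-Lune-Kell-Gale has odd length 5, so it cannot be 2-colored; at least 3 colors are needed.
3 colors suffice: Dane=2, Jura=2, Holt=1, Farn=3, Brill=1, Gale=1, Kell=2, Ness=2, Corve=1, Lune=1. Every pair that conflicts lands in different colors.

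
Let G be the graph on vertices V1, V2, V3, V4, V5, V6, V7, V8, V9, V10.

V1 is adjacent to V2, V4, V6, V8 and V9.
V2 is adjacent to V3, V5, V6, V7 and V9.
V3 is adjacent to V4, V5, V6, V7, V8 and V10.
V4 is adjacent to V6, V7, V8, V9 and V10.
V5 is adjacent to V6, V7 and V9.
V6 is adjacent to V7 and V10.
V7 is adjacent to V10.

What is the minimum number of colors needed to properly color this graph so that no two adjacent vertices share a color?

V2, V3, V5, V6, V7 are mutually adjacent (a clique of size 5), so at least 5 colors are needed.
5 colors suffice: color 1 → {V6, V8, V9}; color 2 → {V1, V3}; color 3 → {V2, V4}; color 4 → {V7}; color 5 → {V5, V10}. No two adjacent vertices share a color.

5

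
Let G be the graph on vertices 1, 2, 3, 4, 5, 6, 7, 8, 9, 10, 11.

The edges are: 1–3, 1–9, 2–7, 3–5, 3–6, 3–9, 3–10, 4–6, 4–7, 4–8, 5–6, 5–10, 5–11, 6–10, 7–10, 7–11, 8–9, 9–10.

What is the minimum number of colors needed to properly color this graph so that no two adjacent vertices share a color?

4

3, 5, 6, 10 form a clique, so at least 4 colors are needed.
4 colors suffice: color red → {3, 7, 8}; color blue → {1, 2, 4, 10, 11}; color green → {6, 9}; color yellow → {5}. No two adjacent vertices share a color.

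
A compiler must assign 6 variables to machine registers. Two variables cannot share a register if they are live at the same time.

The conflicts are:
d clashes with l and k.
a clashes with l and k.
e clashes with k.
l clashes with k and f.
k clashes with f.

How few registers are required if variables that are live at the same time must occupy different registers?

3

d, l, k are mutually in conflict, so at least 3 registers are needed.
3 registers suffice: register 1 → {k}; register 2 → {e, l}; register 3 → {d, a, f}. No two conflicting variables share a register.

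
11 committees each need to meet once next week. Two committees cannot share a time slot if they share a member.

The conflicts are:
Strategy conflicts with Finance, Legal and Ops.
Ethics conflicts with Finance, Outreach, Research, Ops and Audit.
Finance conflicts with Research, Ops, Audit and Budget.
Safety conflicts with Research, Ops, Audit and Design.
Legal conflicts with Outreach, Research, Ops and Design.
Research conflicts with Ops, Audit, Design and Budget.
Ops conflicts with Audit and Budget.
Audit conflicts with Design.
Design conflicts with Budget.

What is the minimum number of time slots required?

5

Ethics, Finance, Research, Ops, Audit are mutually in conflict, so at least 5 time slots are needed.
5 time slots suffice: time slot 1 → {Outreach, Ops, Design}; time slot 2 → {Strategy, Research}; time slot 3 → {Legal, Audit, Budget}; time slot 4 → {Finance, Safety}; time slot 5 → {Ethics}. Each listed conflict is separated.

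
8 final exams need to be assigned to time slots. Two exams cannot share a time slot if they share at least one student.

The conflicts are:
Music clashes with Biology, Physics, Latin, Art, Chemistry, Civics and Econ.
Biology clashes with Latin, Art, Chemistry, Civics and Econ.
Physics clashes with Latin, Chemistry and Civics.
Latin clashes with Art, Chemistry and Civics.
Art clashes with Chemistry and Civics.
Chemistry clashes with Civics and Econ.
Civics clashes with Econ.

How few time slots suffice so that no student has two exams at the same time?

6

Music, Biology, Latin, Art, Chemistry, Civics are mutually in conflict, so at least 6 time slots are needed.
6 time slots suffice: time slot 1 → {Civics}; time slot 2 → {Chemistry}; time slot 3 → {Music}; time slot 4 → {Latin, Econ}; time slot 5 → {Biology, Physics}; time slot 6 → {Art}. No two conflicting exams share a time slot.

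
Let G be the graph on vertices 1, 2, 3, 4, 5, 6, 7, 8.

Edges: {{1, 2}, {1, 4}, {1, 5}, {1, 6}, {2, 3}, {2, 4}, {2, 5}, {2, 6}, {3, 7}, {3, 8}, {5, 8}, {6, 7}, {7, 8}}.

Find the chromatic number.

3, 7, 8 are pairwise adjacent, so at least 3 colors are needed.
3 colors suffice: color a → {2, 8}; color b → {1, 7}; color c → {3, 4, 5, 6}. No two adjacent vertices share a color.

3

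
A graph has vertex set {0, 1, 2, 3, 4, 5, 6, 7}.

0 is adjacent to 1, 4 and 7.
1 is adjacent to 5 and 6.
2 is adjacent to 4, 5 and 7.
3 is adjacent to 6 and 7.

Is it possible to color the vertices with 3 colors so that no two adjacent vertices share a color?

Yes

The chromatic number is 3. The cycle 0-1-5-2-4-0 has odd length 5, so it cannot be 2-colored; at least 3 colors are needed.
3 colors suffice: color red → {1, 4, 7}; color blue → {0, 2, 3}; color green → {5, 6}.
That is already a proper 3-coloring.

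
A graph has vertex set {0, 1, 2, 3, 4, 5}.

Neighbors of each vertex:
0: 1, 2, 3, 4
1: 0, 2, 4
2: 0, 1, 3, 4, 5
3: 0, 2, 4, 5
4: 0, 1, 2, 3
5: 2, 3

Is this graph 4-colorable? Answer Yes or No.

Yes

The chromatic number is 4. 0, 1, 2, 4 are pairwise adjacent (a clique of size 4), so at least 4 colors are needed.
4 colors suffice: color a → {2}; color b → {1, 3}; color c → {4, 5}; color d → {0}.
That is already a proper 4-coloring.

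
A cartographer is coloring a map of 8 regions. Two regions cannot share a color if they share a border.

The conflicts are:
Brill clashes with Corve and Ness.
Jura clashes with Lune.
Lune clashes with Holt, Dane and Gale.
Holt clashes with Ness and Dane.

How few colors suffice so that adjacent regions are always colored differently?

Lune, Holt, Dane all conflict with each other, so at least 3 colors are needed.
One proper 3-coloring: Brill=2, Jura=2, Lune=1, Holt=2, Corve=1, Ness=1, Dane=3, Gale=2. Each listed conflict is separated.

3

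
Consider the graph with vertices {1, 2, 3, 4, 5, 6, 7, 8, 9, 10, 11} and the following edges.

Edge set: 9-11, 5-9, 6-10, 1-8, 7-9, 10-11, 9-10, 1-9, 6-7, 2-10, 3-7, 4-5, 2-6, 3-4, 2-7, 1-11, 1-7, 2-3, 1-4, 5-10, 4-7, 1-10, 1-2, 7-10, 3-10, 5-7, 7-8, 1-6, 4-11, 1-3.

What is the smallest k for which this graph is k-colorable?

5

1, 2, 6, 7, 10 are mutually adjacent (a clique of size 5), so at least 5 colors are needed.
5 colors suffice: color red → {1, 5}; color blue → {7, 11}; color green → {4, 8, 10}; color yellow → {3, 6, 9}; color purple → {2}. No two adjacent vertices share a color.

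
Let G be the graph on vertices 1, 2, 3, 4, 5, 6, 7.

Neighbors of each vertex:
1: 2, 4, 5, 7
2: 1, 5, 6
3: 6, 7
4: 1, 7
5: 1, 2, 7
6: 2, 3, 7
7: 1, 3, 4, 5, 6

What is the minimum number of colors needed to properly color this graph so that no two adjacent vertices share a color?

3

1, 2, 5 form a triangle, so at least 3 colors are needed.
One proper 3-coloring: 1=blue, 2=red, 3=green, 4=green, 5=green, 6=blue, 7=red. No two adjacent vertices share a color.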